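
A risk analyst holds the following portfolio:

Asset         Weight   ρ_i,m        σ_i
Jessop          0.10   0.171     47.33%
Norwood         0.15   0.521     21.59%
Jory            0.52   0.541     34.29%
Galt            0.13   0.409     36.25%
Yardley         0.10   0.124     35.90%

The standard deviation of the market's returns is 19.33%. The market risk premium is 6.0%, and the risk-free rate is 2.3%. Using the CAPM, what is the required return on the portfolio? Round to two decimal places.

6.81%

β_Jessop = 0.171 × 47.33% / 19.33% = 0.4187
β_Norwood = 0.521 × 21.59% / 19.33% = 0.5819
β_Jory = 0.541 × 34.29% / 19.33% = 0.9597
β_Galt = 0.409 × 36.25% / 19.33% = 0.7670
β_Yardley = 0.124 × 35.90% / 19.33% = 0.2303
β_P = Σ w_i β_i = 0.10×0.4187 + 0.15×0.5819 + 0.52×0.9597 + 0.13×0.7670 + 0.10×0.2303 = 0.7509
E(R_P) = R_f + β_P × MRP = 2.3% + 0.7509 × 6.0% = 6.81%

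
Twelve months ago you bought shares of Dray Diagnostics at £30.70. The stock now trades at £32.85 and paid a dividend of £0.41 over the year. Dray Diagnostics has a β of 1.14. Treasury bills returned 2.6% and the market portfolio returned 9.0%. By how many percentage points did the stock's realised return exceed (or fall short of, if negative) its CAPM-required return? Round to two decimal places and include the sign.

Realised HPR = (P1 + D1 − P0) / P0 = (32.85 + 0.41 − 30.70) / 30.70 = 2.56 / 30.70 = 8.3388%
MRP = 9.0% − 2.6% = 6.40%
CAPM required = R_f + β·MRP = 2.6% + 1.14 × 6.4% = 9.8960%
α = realised − required = 8.3388% − 9.8960% = -1.56%

-1.56%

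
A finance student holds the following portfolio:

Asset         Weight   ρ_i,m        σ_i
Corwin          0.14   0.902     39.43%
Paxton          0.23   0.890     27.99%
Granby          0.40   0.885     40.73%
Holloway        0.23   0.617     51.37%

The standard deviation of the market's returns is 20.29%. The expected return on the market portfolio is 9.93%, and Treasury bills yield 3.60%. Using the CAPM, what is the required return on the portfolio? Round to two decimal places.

β_Corwin = 0.902 × 39.43% / 20.29% = 1.7529
β_Paxton = 0.890 × 27.99% / 20.29% = 1.2278
β_Granby = 0.885 × 40.73% / 20.29% = 1.7765
β_Holloway = 0.617 × 51.37% / 20.29% = 1.5621
β_P = Σ w_i β_i = 0.14×1.7529 + 0.23×1.2278 + 0.40×1.7765 + 0.23×1.5621 = 1.5977
MRP = 9.93% − 3.60% = 6.33%
E(R_P) = R_f + β_P × MRP = 3.60% + 1.5977 × 6.33% = 13.71%

13.71%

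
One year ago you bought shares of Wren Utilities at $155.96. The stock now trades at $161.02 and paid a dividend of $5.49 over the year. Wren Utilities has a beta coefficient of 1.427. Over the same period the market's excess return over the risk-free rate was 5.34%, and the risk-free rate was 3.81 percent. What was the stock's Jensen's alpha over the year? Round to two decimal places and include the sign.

Realised HPR = (P1 + D1 − P0) / P0 = (161.02 + 5.49 − 155.96) / 155.96 = 10.55 / 155.96 = 6.7646%
CAPM required = R_f + β·MRP = 3.81% + 1.427 × 5.34% = 11.43018%
α = realised − required = 6.7646% − 11.43018% = -4.67%

-4.67%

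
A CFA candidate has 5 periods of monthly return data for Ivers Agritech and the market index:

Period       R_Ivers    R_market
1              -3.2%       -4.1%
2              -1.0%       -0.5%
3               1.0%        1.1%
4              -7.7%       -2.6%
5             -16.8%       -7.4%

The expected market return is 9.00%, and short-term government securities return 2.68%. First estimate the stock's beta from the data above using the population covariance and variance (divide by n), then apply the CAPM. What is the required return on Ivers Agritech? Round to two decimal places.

Mean R_i = (-3.2 − 1.0 + 1.0 − 7.7 − 16.8) / 5 = -5.5400%
Mean R_m = (-4.1 − 0.5 + 1.1 − 2.6 − 7.4) / 5 = -2.7000%
Σ(R_i − R̄_i)(R_m − R̄_m) = 84.2700  ⇒  Cov = 84.2700 / 5 = 16.8540
Σ(R_m − R̄_m)² = 43.3400  ⇒  Var(R_m) = 43.3400 / 5 = 8.6680
β = Cov / Var(R_m) = 16.8540 / 8.6680 = 1.9444
MRP = 9.00% − 2.68% = 6.32%
E(R) = R_f + β × MRP = 2.68% + 1.9444 × 6.32% = 14.97%

14.97%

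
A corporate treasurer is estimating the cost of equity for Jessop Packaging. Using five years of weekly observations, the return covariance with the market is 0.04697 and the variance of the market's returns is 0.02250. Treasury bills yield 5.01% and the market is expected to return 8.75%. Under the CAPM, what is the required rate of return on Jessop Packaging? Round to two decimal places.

β = Cov(R_i, R_m) / Var(R_m) = 0.04697 / 0.02250 = 2.0876
MRP = 8.75% − 5.01% = 3.74%
E(R) = R_f + β × MRP = 5.01% + 2.0876 × 3.74% = 12.82%

12.82%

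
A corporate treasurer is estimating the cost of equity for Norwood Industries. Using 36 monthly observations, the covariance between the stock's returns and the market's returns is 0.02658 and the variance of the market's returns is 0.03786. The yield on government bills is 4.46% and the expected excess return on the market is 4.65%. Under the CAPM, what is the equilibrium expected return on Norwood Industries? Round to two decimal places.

β = Cov(R_i, R_m) / Var(R_m) = 0.02658 / 0.03786 = 0.7021
E(R) = R_f + β × MRP = 4.46% + 0.7021 × 4.65% = 7.72%

7.72%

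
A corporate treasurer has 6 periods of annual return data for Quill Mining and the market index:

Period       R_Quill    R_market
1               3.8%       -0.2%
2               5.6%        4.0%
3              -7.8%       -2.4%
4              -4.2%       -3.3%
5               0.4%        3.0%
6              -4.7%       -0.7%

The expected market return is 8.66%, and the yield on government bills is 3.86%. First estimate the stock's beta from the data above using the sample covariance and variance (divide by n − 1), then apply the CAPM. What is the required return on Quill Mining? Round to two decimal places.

10.60%

Mean R_i = (3.8 + 5.6 − 7.8 − 4.2 + 0.4 − 4.7) / 6 = -1.1500%
Mean R_m = (-0.2 + 4.0 − 2.4 − 3.3 + 3.0 − 0.7) / 6 = 0.0667%
Σ(R_i − R̄_i)(R_m − R̄_m) = 59.1700  ⇒  Cov = 59.1700 / 5 = 11.8340
Σ(R_m − R̄_m)² = 42.1533  ⇒  Var(R_m) = 42.1533 / 5 = 8.4307
β = Cov / Var(R_m) = 11.8340 / 8.4307 = 1.4037
MRP = 8.66% − 3.86% = 4.80%
E(R) = R_f + β × MRP = 3.86% + 1.4037 × 4.80% = 10.60%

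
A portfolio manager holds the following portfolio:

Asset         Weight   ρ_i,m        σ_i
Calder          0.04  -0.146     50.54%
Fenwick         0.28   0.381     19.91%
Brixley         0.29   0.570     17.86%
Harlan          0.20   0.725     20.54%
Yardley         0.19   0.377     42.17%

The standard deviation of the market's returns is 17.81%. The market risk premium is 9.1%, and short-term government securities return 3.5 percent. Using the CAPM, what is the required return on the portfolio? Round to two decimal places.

β_Calder = -0.146 × 50.54% / 17.81% = -0.4143
β_Fenwick = 0.381 × 19.91% / 17.81% = 0.4259
β_Brixley = 0.570 × 17.86% / 17.81% = 0.5716
β_Harlan = 0.725 × 20.54% / 17.81% = 0.8361
β_Yardley = 0.377 × 42.17% / 17.81% = 0.8926
β_P = Σ w_i β_i = 0.04×-0.4143 + 0.28×0.4259 + 0.29×0.5716 + 0.20×0.8361 + 0.19×0.8926 = 0.6053
E(R_P) = R_f + β_P × MRP = 3.5% + 0.6053 × 9.1% = 9.01%

9.01%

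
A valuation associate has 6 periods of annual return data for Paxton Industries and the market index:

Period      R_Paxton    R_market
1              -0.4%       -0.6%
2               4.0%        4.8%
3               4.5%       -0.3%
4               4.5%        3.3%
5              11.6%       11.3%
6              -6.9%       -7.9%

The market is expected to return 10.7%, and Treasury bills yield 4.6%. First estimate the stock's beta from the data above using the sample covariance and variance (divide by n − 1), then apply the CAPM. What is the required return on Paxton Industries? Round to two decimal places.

10.17%

Mean R_i = (-0.4 + 4.0 + 4.5 + 4.5 + 11.6 − 6.9) / 6 = 2.8833%
Mean R_m = (-0.6 + 4.8 − 0.3 + 3.3 + 11.3 − 7.9) / 6 = 1.7667%
Σ(R_i − R̄_i)(R_m − R̄_m) = 187.9667  ⇒  Cov = 187.9667 / 5 = 37.5933
Σ(R_m − R̄_m)² = 205.7533  ⇒  Var(R_m) = 205.7533 / 5 = 41.1507
β = Cov / Var(R_m) = 37.5933 / 41.1507 = 0.9136
MRP = 10.7% − 4.6% = 6.10%
E(R) = R_f + β × MRP = 4.6% + 0.9136 × 6.1% = 10.17%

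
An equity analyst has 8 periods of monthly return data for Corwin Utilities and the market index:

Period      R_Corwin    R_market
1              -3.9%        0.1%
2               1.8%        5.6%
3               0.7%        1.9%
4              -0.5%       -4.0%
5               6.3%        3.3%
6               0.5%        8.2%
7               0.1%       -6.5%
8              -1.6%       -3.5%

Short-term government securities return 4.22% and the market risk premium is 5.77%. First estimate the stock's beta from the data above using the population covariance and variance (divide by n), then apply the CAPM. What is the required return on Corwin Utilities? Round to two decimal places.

Mean R_i = (-3.9 + 1.8 + 0.7 − 0.5 + 6.3 + 0.5 + 0.1 − 1.6) / 8 = 0.4250%
Mean R_m = (0.1 + 5.6 + 1.9 − 4.0 + 3.3 + 8.2 − 6.5 − 3.5) / 8 = 0.6375%
Σ(R_i − R̄_i)(R_m − R̄_m) = 40.6925  ⇒  Cov = 40.6925 / 8 = 5.0866
Σ(R_m − R̄_m)² = 180.3588  ⇒  Var(R_m) = 180.3588 / 8 = 22.5449
β = Cov / Var(R_m) = 5.0866 / 22.5449 = 0.2256
E(R) = R_f + β × MRP = 4.22% + 0.2256 × 5.77% = 5.52%

5.52%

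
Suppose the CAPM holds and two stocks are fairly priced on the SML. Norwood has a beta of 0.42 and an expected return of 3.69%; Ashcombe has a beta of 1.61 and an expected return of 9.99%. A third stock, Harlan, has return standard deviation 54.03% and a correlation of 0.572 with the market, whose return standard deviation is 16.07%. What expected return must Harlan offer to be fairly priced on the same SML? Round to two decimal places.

MRP = (9.99% − 3.69%) / (1.61 − 0.42) = 5.2941%
R_f = 3.69% − 0.42 × 5.2941% = 1.4665%
β_Harlan = ρ·σ_i/σ_m = 0.572 × 54.03 / 16.07 = 1.9232
E(R_Harlan) = R_f + β × MRP = 1.4665% + 1.9232 × 5.2941% = 11.65%

11.65%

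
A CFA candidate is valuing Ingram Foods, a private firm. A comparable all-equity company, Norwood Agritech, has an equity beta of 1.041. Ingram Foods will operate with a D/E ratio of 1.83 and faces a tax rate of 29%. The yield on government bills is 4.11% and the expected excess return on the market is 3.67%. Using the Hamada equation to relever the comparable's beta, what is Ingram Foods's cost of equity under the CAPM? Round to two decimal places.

β_L = β_U × [1 + (1 − t)(D/E)] = 1.041 × [1 + (1 − 0.29) × 1.83]
    = 1.041 × [1 + 0.71 × 1.83] = 1.041 × 2.2993 = 2.3936
E(R) = R_f + β_L × MRP = 4.11% + 2.3936 × 3.67% = 12.89%

12.89%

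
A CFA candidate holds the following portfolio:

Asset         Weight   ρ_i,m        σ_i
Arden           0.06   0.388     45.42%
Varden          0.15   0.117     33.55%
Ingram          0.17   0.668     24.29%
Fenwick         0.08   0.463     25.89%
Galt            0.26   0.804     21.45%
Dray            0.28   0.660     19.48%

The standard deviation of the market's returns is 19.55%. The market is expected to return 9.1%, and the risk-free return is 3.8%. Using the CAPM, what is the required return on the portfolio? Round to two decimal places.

β_Arden = 0.388 × 45.42% / 19.55% = 0.9014
β_Varden = 0.117 × 33.55% / 19.55% = 0.2008
β_Ingram = 0.668 × 24.29% / 19.55% = 0.8300
β_Fenwick = 0.463 × 25.89% / 19.55% = 0.6131
β_Galt = 0.804 × 21.45% / 19.55% = 0.8821
β_Dray = 0.660 × 19.48% / 19.55% = 0.6576
β_P = Σ w_i β_i = 0.06×0.9014 + 0.15×0.2008 + 0.17×0.8300 + 0.08×0.6131 + 0.26×0.8821 + 0.28×0.6576 = 0.6878
MRP = 9.1% − 3.8% = 5.30%
E(R_P) = R_f + β_P × MRP = 3.8% + 0.6878 × 5.3% = 7.45%

7.45%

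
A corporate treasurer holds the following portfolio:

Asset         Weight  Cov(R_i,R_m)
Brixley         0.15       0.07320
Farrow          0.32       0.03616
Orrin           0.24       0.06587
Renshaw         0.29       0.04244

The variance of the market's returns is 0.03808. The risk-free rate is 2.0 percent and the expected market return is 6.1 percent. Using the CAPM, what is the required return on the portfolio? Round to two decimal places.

7.46%

β_Brixley = 0.07320 / 0.03808 = 1.9223
β_Farrow = 0.03616 / 0.03808 = 0.9496
β_Orrin = 0.06587 / 0.03808 = 1.7298
β_Renshaw = 0.04244 / 0.03808 = 1.1145
β_P = Σ w_i β_i = 0.15×1.9223 + 0.32×0.9496 + 0.24×1.7298 + 0.29×1.1145 = 1.3306
MRP = 6.1% − 2.0% = 4.10%
E(R_P) = R_f + β_P × MRP = 2.0% + 1.3306 × 4.1% = 7.46%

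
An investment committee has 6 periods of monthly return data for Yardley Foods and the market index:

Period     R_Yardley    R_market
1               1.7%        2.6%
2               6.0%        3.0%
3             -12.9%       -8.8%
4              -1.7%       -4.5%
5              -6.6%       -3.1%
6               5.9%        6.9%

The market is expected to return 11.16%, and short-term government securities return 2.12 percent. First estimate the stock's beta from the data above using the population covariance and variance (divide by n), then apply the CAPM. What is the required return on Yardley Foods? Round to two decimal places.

12.86%

Mean R_i = (1.7 + 6.0 − 12.9 − 1.7 − 6.6 + 5.9) / 6 = -1.2667%
Mean R_m = (2.6 + 3.0 − 8.8 − 4.5 − 3.1 + 6.9) / 6 = -0.6500%
Σ(R_i − R̄_i)(R_m − R̄_m) = 199.8200  ⇒  Cov = 199.8200 / 6 = 33.3033
Σ(R_m − R̄_m)² = 168.1350  ⇒  Var(R_m) = 168.1350 / 6 = 28.0225
β = Cov / Var(R_m) = 33.3033 / 28.0225 = 1.1884
MRP = 11.16% − 2.12% = 9.04%
E(R) = R_f + β × MRP = 2.12% + 1.1884 × 9.04% = 12.86%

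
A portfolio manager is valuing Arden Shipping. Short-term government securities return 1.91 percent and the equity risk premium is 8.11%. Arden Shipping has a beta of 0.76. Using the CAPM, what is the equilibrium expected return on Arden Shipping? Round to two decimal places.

8.07%

E(R) = R_f + β × MRP = 1.91% + 0.76 × 8.11% = 8.07%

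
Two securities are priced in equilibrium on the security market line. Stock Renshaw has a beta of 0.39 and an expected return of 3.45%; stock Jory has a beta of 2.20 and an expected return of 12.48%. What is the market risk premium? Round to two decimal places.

Both satisfy E(R) = R_f + β·MRP, so the slope of the SML is
MRP = (12.48% − 3.45%) / (2.20 − 0.39) = 9.03% / 1.81 = 4.9890%

4.99%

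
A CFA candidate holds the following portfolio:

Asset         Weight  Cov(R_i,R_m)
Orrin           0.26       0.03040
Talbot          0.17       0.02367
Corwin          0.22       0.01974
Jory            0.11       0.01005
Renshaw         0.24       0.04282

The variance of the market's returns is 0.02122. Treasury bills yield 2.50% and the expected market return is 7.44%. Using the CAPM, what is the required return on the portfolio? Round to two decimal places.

8.94%

β_Orrin = 0.03040 / 0.02122 = 1.4326
β_Talbot = 0.02367 / 0.02122 = 1.1155
β_Corwin = 0.01974 / 0.02122 = 0.9303
β_Jory = 0.01005 / 0.02122 = 0.4736
β_Renshaw = 0.04282 / 0.02122 = 2.0179
β_P = Σ w_i β_i = 0.26×1.4326 + 0.17×1.1155 + 0.22×0.9303 + 0.11×0.4736 + 0.24×2.0179 = 1.3032
MRP = 7.44% − 2.50% = 4.94%
E(R_P) = R_f + β_P × MRP = 2.50% + 1.3032 × 4.94% = 8.94%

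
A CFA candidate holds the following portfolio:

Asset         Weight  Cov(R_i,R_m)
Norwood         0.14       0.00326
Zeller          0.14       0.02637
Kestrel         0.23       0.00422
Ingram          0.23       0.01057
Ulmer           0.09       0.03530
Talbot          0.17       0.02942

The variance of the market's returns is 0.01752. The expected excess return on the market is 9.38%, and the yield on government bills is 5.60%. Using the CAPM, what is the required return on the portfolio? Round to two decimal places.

β_Norwood = 0.00326 / 0.01752 = 0.1861
β_Zeller = 0.02637 / 0.01752 = 1.5051
β_Kestrel = 0.00422 / 0.01752 = 0.2409
β_Ingram = 0.01057 / 0.01752 = 0.6033
β_Ulmer = 0.03530 / 0.01752 = 2.0148
β_Talbot = 0.02942 / 0.01752 = 1.6792
β_P = Σ w_i β_i = 0.14×0.1861 + 0.14×1.5051 + 0.23×0.2409 + 0.23×0.6033 + 0.09×2.0148 + 0.17×1.6792 = 0.8977
E(R_P) = R_f + β_P × MRP = 5.60% + 0.8977 × 9.38% = 14.02%

14.02%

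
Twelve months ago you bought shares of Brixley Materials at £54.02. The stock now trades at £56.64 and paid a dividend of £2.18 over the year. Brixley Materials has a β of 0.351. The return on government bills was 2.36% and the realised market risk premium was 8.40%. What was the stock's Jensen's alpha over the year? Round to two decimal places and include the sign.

+3.58%

Realised HPR = (P1 + D1 − P0) / P0 = (56.64 + 2.18 − 54.02) / 54.02 = 4.80 / 54.02 = 8.8856%
CAPM required = R_f + β·MRP = 2.36% + 0.351 × 8.40% = 5.30840%
α = realised − required = 8.8856% − 5.30840% = +3.58%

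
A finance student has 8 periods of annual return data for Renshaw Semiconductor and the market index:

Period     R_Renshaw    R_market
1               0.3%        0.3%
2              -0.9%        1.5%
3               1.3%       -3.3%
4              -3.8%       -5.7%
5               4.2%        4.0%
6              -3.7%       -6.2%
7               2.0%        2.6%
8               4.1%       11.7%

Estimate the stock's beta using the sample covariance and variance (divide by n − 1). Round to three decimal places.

Mean R_i = (0.3 − 0.9 + 1.3 − 3.8 + 4.2 − 3.7 + 2.0 + 4.1) / 8 = 0.4375%
Mean R_m = (0.3 + 1.5 − 3.3 − 5.7 + 4.0 − 6.2 + 2.6 + 11.7) / 8 = 0.6125%
Σ(R_i − R̄_i)(R_m − R̄_m) = 106.8763  ⇒  Cov = 106.8763 / 7 = 15.2680
Σ(R_m − R̄_m)² = 240.8088  ⇒  Var(R_m) = 240.8088 / 7 = 34.4013
β = Cov / Var(R_m) = 15.2680 / 34.4013 = 0.4438

0.444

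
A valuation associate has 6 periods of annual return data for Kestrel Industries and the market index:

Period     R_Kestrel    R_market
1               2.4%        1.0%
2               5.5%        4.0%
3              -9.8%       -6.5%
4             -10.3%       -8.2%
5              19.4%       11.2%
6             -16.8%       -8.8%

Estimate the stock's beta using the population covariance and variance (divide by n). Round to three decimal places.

Mean R_i = (2.4 + 5.5 − 9.8 − 10.3 + 19.4 − 16.8) / 6 = -1.6000%
Mean R_m = (1.0 + 4.0 − 6.5 − 8.2 + 11.2 − 8.8) / 6 = -1.2167%
Σ(R_i − R̄_i)(R_m − R̄_m) = 526.0000  ⇒  Cov = 526.0000 / 6 = 87.6667
Σ(R_m − R̄_m)² = 320.4883  ⇒  Var(R_m) = 320.4883 / 6 = 53.4147
β = Cov / Var(R_m) = 87.6667 / 53.4147 = 1.6412

1.641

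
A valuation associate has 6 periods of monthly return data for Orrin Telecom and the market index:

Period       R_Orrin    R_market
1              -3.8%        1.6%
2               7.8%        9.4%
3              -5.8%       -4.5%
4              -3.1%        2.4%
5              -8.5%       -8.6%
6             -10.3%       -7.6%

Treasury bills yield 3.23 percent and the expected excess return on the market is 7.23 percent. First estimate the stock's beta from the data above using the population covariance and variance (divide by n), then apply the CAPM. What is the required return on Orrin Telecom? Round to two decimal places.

Mean R_i = (-3.8 + 7.8 − 5.8 − 3.1 − 8.5 − 10.3) / 6 = -3.9500%
Mean R_m = (1.6 + 9.4 − 4.5 + 2.4 − 8.6 − 7.6) / 6 = -1.2167%
Σ(R_i − R̄_i)(R_m − R̄_m) = 208.4450  ⇒  Cov = 208.4450 / 6 = 34.7408
Σ(R_m − R̄_m)² = 239.7683  ⇒  Var(R_m) = 239.7683 / 6 = 39.9614
β = Cov / Var(R_m) = 34.7408 / 39.9614 = 0.8694
E(R) = R_f + β × MRP = 3.23% + 0.8694 × 7.23% = 9.52%

9.52%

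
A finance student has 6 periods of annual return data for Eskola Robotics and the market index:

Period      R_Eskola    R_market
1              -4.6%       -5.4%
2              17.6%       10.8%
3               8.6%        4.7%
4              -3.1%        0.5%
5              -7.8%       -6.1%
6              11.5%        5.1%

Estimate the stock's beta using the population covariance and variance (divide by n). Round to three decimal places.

1.502

Mean R_i = (-4.6 + 17.6 + 8.6 − 3.1 − 7.8 + 11.5) / 6 = 3.7000%
Mean R_m = (-5.4 + 10.8 + 4.7 + 0.5 − 6.1 + 5.1) / 6 = 1.6000%
Σ(R_i − R̄_i)(R_m − R̄_m) = 324.5000  ⇒  Cov = 324.5000 / 6 = 54.0833
Σ(R_m − R̄_m)² = 216.0000  ⇒  Var(R_m) = 216.0000 / 6 = 36.0000
β = Cov / Var(R_m) = 54.0833 / 36.0000 = 1.5023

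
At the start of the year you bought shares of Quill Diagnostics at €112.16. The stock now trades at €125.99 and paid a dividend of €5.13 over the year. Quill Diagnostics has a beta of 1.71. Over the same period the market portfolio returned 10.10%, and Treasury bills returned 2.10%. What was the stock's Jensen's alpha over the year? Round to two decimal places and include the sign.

Realised HPR = (P1 + D1 − P0) / P0 = (125.99 + 5.13 − 112.16) / 112.16 = 18.96 / 112.16 = 16.9044%
MRP = 10.10% − 2.10% = 8.00%
CAPM required = R_f + β·MRP = 2.10% + 1.71 × 8.00% = 15.7800%
α = realised − required = 16.9044% − 15.7800% = +1.12%

+1.12%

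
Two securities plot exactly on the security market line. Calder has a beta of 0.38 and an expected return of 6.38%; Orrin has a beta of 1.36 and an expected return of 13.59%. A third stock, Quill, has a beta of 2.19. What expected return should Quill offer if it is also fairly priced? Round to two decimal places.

MRP (SML slope) = (13.59% − 6.38%) / (1.36 − 0.38) = 7.21% / 0.98 = 7.3571%
R_f (intercept) = 6.38% − 0.38 × 7.3571% = 3.5843%
E(R_Quill) = R_f + β × MRP = 3.5843% + 2.19 × 7.3571% = 19.70%

19.70%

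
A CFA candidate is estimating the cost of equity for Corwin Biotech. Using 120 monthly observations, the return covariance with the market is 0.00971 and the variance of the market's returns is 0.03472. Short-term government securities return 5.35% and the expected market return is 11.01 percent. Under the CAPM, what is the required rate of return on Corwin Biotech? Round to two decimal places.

β = Cov(R_i, R_m) / Var(R_m) = 0.00971 / 0.03472 = 0.2797
MRP = 11.01% − 5.35% = 5.66%
E(R) = R_f + β × MRP = 5.35% + 0.2797 × 5.66% = 6.93%

6.93%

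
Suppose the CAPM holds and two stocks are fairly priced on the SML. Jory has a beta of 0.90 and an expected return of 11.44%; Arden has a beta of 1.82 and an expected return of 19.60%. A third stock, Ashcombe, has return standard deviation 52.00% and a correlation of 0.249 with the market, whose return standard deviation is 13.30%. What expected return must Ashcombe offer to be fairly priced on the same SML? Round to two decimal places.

12.09%

MRP = (19.60% − 11.44%) / (1.82 − 0.90) = 8.8696%
R_f = 11.44% − 0.90 × 8.8696% = 3.4574%
β_Ashcombe = ρ·σ_i/σ_m = 0.249 × 52.00 / 13.30 = 0.9735
E(R_Ashcombe) = R_f + β × MRP = 3.4574% + 0.9735 × 8.8696% = 12.09%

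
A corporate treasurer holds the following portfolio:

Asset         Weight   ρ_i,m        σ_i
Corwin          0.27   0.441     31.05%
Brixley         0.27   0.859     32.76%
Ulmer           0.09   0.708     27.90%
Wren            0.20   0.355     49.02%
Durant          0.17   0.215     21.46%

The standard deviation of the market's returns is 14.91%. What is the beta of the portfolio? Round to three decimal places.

β_Corwin = 0.441 × 31.05% / 14.91% = 0.9184
β_Brixley = 0.859 × 32.76% / 14.91% = 1.8874
β_Ulmer = 0.708 × 27.90% / 14.91% = 1.3248
β_Wren = 0.355 × 49.02% / 14.91% = 1.1671
β_Durant = 0.215 × 21.46% / 14.91% = 0.3095
β_P = Σ w_i β_i = 0.27×0.9184 + 0.27×1.8874 + 0.09×1.3248 + 0.20×1.1671 + 0.17×0.3095 = 1.1628

1.163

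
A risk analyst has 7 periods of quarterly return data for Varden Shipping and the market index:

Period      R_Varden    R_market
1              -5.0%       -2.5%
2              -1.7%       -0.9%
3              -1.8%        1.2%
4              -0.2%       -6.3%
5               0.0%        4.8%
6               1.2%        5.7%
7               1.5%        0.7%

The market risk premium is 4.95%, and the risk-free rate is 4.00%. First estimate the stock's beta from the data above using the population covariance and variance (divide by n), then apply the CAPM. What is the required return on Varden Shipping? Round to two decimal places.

5.12%

Mean R_i = (-5.0 − 1.7 − 1.8 − 0.2 + 0.0 + 1.2 + 1.5) / 7 = -0.8571%
Mean R_m = (-2.5 − 0.9 + 1.2 − 6.3 + 4.8 + 5.7 + 0.7) / 7 = 0.3857%
Σ(R_i − R̄_i)(R_m − R̄_m) = 23.3343  ⇒  Cov = 23.3343 / 7 = 3.3335
Σ(R_m − R̄_m)² = 103.1686  ⇒  Var(R_m) = 103.1686 / 7 = 14.7384
β = Cov / Var(R_m) = 3.3335 / 14.7384 = 0.2262
E(R) = R_f + β × MRP = 4.00% + 0.2262 × 4.95% = 5.12%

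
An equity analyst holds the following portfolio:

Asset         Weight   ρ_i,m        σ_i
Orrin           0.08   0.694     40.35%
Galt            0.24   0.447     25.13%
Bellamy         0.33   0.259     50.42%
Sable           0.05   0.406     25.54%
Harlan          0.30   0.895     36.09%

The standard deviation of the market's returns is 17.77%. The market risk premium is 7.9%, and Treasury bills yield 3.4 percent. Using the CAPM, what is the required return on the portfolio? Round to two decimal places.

12.05%

β_Orrin = 0.694 × 40.35% / 17.77% = 1.5759
β_Galt = 0.447 × 25.13% / 17.77% = 0.6321
β_Bellamy = 0.259 × 50.42% / 17.77% = 0.7349
β_Sable = 0.406 × 25.54% / 17.77% = 0.5835
β_Harlan = 0.895 × 36.09% / 17.77% = 1.8177
β_P = Σ w_i β_i = 0.08×1.5759 + 0.24×0.6321 + 0.33×0.7349 + 0.05×0.5835 + 0.30×1.8177 = 1.0948
E(R_P) = R_f + β_P × MRP = 3.4% + 1.0948 × 7.9% = 12.05%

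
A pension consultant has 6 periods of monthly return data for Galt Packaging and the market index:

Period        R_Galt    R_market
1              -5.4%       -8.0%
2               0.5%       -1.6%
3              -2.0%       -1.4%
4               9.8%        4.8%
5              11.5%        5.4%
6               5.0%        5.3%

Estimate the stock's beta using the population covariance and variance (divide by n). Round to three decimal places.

Mean R_i = (-5.4 + 0.5 − 2.0 + 9.8 + 11.5 + 5.0) / 6 = 3.2333%
Mean R_m = (-8.0 − 1.6 − 1.4 + 4.8 + 5.4 + 5.3) / 6 = 0.7500%
Σ(R_i − R̄_i)(R_m − R̄_m) = 166.2900  ⇒  Cov = 166.2900 / 6 = 27.7150
Σ(R_m − R̄_m)² = 145.4350  ⇒  Var(R_m) = 145.4350 / 6 = 24.2392
β = Cov / Var(R_m) = 27.7150 / 24.2392 = 1.1434

1.143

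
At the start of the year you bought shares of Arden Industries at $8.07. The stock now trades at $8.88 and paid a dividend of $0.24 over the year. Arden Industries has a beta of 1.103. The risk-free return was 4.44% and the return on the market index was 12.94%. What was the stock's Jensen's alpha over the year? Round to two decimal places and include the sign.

Realised HPR = (P1 + D1 − P0) / P0 = (8.88 + 0.24 − 8.07) / 8.07 = 1.05 / 8.07 = 13.0112%
MRP = 12.94% − 4.44% = 8.50%
CAPM required = R_f + β·MRP = 4.44% + 1.103 × 8.50% = 13.81550%
α = realised − required = 13.0112% − 13.81550% = -0.80%

-0.80%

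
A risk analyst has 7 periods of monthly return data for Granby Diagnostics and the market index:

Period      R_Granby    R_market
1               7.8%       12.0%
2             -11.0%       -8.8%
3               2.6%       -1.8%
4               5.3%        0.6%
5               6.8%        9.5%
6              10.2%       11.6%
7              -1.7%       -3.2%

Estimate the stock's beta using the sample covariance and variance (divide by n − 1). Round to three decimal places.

Mean R_i = (7.8 − 11.0 + 2.6 + 5.3 + 6.8 + 10.2 − 1.7) / 7 = 2.8571%
Mean R_m = (12.0 − 8.8 − 1.8 + 0.6 + 9.5 + 11.6 − 3.2) / 7 = 2.8429%
Σ(R_i − R̄_i)(R_m − R̄_m) = 320.4029  ⇒  Cov = 320.4029 / 6 = 53.4005
Σ(R_m − R̄_m)² = 403.5171  ⇒  Var(R_m) = 403.5171 / 6 = 67.2529
β = Cov / Var(R_m) = 53.4005 / 67.2529 = 0.7940

0.794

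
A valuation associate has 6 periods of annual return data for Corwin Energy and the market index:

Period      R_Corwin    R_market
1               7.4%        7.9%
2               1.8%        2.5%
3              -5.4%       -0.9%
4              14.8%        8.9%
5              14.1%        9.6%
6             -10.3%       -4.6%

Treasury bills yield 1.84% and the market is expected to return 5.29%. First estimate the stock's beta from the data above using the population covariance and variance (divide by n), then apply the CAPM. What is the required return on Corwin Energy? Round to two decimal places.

7.80%

Mean R_i = (7.4 + 1.8 − 5.4 + 14.8 + 14.1 − 10.3) / 6 = 3.7333%
Mean R_m = (7.9 + 2.5 − 0.9 + 8.9 + 9.6 − 4.6) / 6 = 3.9000%
Σ(R_i − R̄_i)(R_m − R̄_m) = 294.9200  ⇒  Cov = 294.9200 / 6 = 49.1533
Σ(R_m − R̄_m)² = 170.7400  ⇒  Var(R_m) = 170.7400 / 6 = 28.4567
β = Cov / Var(R_m) = 49.1533 / 28.4567 = 1.7273
MRP = 5.29% − 1.84% = 3.45%
E(R) = R_f + β × MRP = 1.84% + 1.7273 × 3.45% = 7.80%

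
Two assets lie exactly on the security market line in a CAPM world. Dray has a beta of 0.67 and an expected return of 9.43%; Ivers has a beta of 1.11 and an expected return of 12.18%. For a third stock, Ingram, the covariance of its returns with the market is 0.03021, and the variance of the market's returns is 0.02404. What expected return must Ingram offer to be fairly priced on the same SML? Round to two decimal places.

13.10%

MRP = (12.18% − 9.43%) / (1.11 − 0.67) = 6.2500%
R_f = 9.43% − 0.67 × 6.2500% = 5.2425%
β_Ingram = Cov / Var(R_m) = 0.03021 / 0.02404 = 1.2567
E(R_Ingram) = R_f + β × MRP = 5.2425% + 1.2567 × 6.2500% = 13.10%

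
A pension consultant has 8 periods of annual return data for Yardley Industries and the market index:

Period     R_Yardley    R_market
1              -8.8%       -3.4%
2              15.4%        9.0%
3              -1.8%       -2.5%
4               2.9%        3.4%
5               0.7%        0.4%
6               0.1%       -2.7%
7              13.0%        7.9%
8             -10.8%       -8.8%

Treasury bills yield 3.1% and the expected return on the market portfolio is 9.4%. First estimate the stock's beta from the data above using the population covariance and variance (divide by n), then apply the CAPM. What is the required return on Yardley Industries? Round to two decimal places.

Mean R_i = (-8.8 + 15.4 − 1.8 + 2.9 + 0.7 + 0.1 + 13.0 − 10.8) / 8 = 1.3375%
Mean R_m = (-3.4 + 9.0 − 2.5 + 3.4 + 0.4 − 2.7 + 7.9 − 8.8) / 8 = 0.4125%
Σ(R_i − R̄_i)(R_m − R̄_m) = 376.2163  ⇒  Cov = 376.2163 / 8 = 47.0270
Σ(R_m − R̄_m)² = 256.3088  ⇒  Var(R_m) = 256.3088 / 8 = 32.0386
β = Cov / Var(R_m) = 47.0270 / 32.0386 = 1.4678
MRP = 9.4% − 3.1% = 6.30%
E(R) = R_f + β × MRP = 3.1% + 1.4678 × 6.3% = 12.35%

12.35%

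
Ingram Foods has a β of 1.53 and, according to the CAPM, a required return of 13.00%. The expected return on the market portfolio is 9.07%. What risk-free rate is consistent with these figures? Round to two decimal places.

E(R) = R_f + β(E(R_m) − R_f) = R_f(1 − β) + β·E(R_m)
13.00% = R_f × (1 − 1.53) + 1.53 × 9.07%
13.00% = R_f × -0.53 + 13.8771%
R_f = (13.00% − 13.8771%) / -0.53 = 1.65%

1.65%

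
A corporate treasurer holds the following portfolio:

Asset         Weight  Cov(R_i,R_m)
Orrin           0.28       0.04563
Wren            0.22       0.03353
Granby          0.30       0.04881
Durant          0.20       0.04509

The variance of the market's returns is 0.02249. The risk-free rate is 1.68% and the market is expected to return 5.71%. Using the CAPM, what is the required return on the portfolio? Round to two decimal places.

β_Orrin = 0.04563 / 0.02249 = 2.0289
β_Wren = 0.03353 / 0.02249 = 1.4909
β_Granby = 0.04881 / 0.02249 = 2.1703
β_Durant = 0.04509 / 0.02249 = 2.0049
β_P = Σ w_i β_i = 0.28×2.0289 + 0.22×1.4909 + 0.30×2.1703 + 0.20×2.0049 = 1.9482
MRP = 5.71% − 1.68% = 4.03%
E(R_P) = R_f + β_P × MRP = 1.68% + 1.9482 × 4.03% = 9.53%

9.53%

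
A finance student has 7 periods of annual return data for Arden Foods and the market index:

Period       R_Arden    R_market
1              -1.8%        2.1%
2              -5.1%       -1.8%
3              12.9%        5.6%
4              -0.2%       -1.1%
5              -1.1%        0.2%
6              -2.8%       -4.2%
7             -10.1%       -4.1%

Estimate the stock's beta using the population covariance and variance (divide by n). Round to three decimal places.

1.735

Mean R_i = (-1.8 − 5.1 + 12.9 − 0.2 − 1.1 − 2.8 − 10.1) / 7 = -1.1714%
Mean R_m = (2.1 − 1.8 + 5.6 − 1.1 + 0.2 − 4.2 − 4.1) / 7 = -0.4714%
Σ(R_i − R̄_i)(R_m − R̄_m) = 126.9443  ⇒  Cov = 126.9443 / 7 = 18.1349
Σ(R_m − R̄_m)² = 73.1543  ⇒  Var(R_m) = 73.1543 / 7 = 10.4506
β = Cov / Var(R_m) = 18.1349 / 10.4506 = 1.7353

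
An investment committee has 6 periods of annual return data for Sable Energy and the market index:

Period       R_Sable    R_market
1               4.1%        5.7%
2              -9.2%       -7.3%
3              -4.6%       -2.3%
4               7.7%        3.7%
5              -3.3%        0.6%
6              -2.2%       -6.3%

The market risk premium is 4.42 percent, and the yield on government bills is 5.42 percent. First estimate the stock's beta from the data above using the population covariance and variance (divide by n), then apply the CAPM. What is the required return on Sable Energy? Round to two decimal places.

9.68%

Mean R_i = (4.1 − 9.2 − 4.6 + 7.7 − 3.3 − 2.2) / 6 = -1.2500%
Mean R_m = (5.7 − 7.3 − 2.3 + 3.7 + 0.6 − 6.3) / 6 = -0.9833%
Σ(R_i − R̄_i)(R_m − R̄_m) = 134.1050  ⇒  Cov = 134.1050 / 6 = 22.3508
Σ(R_m − R̄_m)² = 139.0083  ⇒  Var(R_m) = 139.0083 / 6 = 23.1681
β = Cov / Var(R_m) = 22.3508 / 23.1681 = 0.9647
E(R) = R_f + β × MRP = 5.42% + 0.9647 × 4.42% = 9.68%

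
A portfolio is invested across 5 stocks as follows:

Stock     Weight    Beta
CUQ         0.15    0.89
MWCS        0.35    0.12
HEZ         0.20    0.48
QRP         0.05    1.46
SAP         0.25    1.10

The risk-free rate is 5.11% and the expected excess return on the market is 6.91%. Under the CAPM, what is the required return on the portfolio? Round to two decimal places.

9.39%

β_P = Σ w_i β_i = 0.15×0.89 + 0.35×0.12 + 0.20×0.48 + 0.05×1.46 + 0.25×1.10 = 0.6195
E(R_P) = R_f + β_P × MRP = 5.11% + 0.6195 × 6.91% = 9.39%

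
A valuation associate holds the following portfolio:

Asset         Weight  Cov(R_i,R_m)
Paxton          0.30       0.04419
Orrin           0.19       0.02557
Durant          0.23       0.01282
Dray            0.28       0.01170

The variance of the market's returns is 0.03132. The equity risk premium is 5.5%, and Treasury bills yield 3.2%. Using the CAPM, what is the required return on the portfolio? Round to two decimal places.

7.47%

β_Paxton = 0.04419 / 0.03132 = 1.4109
β_Orrin = 0.02557 / 0.03132 = 0.8164
β_Durant = 0.01282 / 0.03132 = 0.4093
β_Dray = 0.01170 / 0.03132 = 0.3736
β_P = Σ w_i β_i = 0.30×1.4109 + 0.19×0.8164 + 0.23×0.4093 + 0.28×0.3736 = 0.7771
E(R_P) = R_f + β_P × MRP = 3.2% + 0.7771 × 5.5% = 7.47%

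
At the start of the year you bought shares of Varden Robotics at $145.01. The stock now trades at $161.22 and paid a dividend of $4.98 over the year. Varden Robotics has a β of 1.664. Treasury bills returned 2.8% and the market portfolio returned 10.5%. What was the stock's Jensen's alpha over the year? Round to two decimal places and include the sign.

-1.00%

Realised HPR = (P1 + D1 − P0) / P0 = (161.22 + 4.98 − 145.01) / 145.01 = 21.19 / 145.01 = 14.6128%
MRP = 10.5% − 2.8% = 7.70%
CAPM required = R_f + β·MRP = 2.8% + 1.664 × 7.7% = 15.6128%
α = realised − required = 14.6128% − 15.6128% = -1.00%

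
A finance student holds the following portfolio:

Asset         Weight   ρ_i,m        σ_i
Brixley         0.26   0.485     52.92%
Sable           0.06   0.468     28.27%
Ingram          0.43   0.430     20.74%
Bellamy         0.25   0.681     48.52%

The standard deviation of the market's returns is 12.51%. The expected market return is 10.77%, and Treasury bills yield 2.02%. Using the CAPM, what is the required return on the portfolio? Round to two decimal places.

β_Brixley = 0.485 × 52.92% / 12.51% = 2.0517
β_Sable = 0.468 × 28.27% / 12.51% = 1.0576
β_Ingram = 0.430 × 20.74% / 12.51% = 0.7129
β_Bellamy = 0.681 × 48.52% / 12.51% = 2.6413
β_P = Σ w_i β_i = 0.26×2.0517 + 0.06×1.0576 + 0.43×0.7129 + 0.25×2.6413 = 1.5638
MRP = 10.77% − 2.02% = 8.75%
E(R_P) = R_f + β_P × MRP = 2.02% + 1.5638 × 8.75% = 15.70%

15.70%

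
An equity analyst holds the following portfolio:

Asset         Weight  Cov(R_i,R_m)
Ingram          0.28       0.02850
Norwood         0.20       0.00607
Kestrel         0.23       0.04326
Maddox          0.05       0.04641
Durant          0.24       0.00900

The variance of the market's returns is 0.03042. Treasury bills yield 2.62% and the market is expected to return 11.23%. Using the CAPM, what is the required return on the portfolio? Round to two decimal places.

9.31%

β_Ingram = 0.02850 / 0.03042 = 0.9369
β_Norwood = 0.00607 / 0.03042 = 0.1995
β_Kestrel = 0.04326 / 0.03042 = 1.4221
β_Maddox = 0.04641 / 0.03042 = 1.5256
β_Durant = 0.00900 / 0.03042 = 0.2959
β_P = Σ w_i β_i = 0.28×0.9369 + 0.20×0.1995 + 0.23×1.4221 + 0.05×1.5256 + 0.24×0.2959 = 0.7766
MRP = 11.23% − 2.62% = 8.61%
E(R_P) = R_f + β_P × MRP = 2.62% + 0.7766 × 8.61% = 9.31%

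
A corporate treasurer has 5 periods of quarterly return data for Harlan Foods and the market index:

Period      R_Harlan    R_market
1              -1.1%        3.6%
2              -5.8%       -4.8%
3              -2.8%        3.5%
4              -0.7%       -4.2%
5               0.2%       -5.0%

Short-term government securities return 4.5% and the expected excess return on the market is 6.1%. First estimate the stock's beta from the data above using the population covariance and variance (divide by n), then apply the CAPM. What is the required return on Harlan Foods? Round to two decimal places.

4.65%

Mean R_i = (-1.1 − 5.8 − 2.8 − 0.7 + 0.2) / 5 = -2.0400%
Mean R_m = (3.6 − 4.8 + 3.5 − 4.2 − 5.0) / 5 = -1.3800%
Σ(R_i − R̄_i)(R_m − R̄_m) = 1.9440  ⇒  Cov = 1.9440 / 5 = 0.3888
Σ(R_m − R̄_m)² = 81.3680  ⇒  Var(R_m) = 81.3680 / 5 = 16.2736
β = Cov / Var(R_m) = 0.3888 / 16.2736 = 0.0239
E(R) = R_f + β × MRP = 4.5% + 0.0239 × 6.1% = 4.65%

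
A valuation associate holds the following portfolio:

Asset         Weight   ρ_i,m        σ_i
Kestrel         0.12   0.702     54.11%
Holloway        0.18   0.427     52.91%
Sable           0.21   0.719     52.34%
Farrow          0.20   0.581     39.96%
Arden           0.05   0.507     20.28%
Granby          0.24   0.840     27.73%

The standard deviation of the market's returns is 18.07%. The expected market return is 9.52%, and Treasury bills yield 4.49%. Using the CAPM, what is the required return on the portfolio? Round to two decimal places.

β_Kestrel = 0.702 × 54.11% / 18.07% = 2.1021
β_Holloway = 0.427 × 52.91% / 18.07% = 1.2503
β_Sable = 0.719 × 52.34% / 18.07% = 2.0826
β_Farrow = 0.581 × 39.96% / 18.07% = 1.2848
β_Arden = 0.507 × 20.28% / 18.07% = 0.5690
β_Granby = 0.840 × 27.73% / 18.07% = 1.2891
β_P = Σ w_i β_i = 0.12×2.1021 + 0.18×1.2503 + 0.21×2.0826 + 0.20×1.2848 + 0.05×0.5690 + 0.24×1.2891 = 1.5094
MRP = 9.52% − 4.49% = 5.03%
E(R_P) = R_f + β_P × MRP = 4.49% + 1.5094 × 5.03% = 12.08%

12.08%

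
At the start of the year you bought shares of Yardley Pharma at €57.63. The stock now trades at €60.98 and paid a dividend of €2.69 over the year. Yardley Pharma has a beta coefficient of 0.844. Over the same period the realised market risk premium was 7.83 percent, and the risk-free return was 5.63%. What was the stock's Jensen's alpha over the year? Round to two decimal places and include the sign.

-1.76%

Realised HPR = (P1 + D1 − P0) / P0 = (60.98 + 2.69 − 57.63) / 57.63 = 6.04 / 57.63 = 10.4807%
CAPM required = R_f + β·MRP = 5.63% + 0.844 × 7.83% = 12.23852%
α = realised − required = 10.4807% − 12.23852% = -1.76%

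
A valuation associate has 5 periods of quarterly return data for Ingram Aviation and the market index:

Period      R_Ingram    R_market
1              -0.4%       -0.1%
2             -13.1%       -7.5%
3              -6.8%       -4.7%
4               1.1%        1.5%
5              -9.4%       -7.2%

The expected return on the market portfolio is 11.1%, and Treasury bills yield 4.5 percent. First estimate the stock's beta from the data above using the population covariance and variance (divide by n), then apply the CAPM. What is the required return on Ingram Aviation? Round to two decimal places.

Mean R_i = (-0.4 − 13.1 − 6.8 + 1.1 − 9.4) / 5 = -5.7200%
Mean R_m = (-0.1 − 7.5 − 4.7 + 1.5 − 7.2) / 5 = -3.6000%
Σ(R_i − R̄_i)(R_m − R̄_m) = 96.6200  ⇒  Cov = 96.6200 / 5 = 19.3240
Σ(R_m − R̄_m)² = 67.6400  ⇒  Var(R_m) = 67.6400 / 5 = 13.5280
β = Cov / Var(R_m) = 19.3240 / 13.5280 = 1.4284
MRP = 11.1% − 4.5% = 6.60%
E(R) = R_f + β × MRP = 4.5% + 1.4284 × 6.6% = 13.93%

13.93%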